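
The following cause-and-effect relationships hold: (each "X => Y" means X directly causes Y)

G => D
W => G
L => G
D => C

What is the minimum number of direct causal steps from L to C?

3

Shortest chain: L → G → D → C.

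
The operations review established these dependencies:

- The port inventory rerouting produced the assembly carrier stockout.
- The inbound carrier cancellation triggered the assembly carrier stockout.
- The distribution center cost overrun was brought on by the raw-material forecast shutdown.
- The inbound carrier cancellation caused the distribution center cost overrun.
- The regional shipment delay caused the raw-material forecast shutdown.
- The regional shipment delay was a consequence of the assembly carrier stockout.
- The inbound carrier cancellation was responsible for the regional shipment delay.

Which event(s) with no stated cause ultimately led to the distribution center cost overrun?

Tracing upstream from the distribution center cost overrun: the distribution center cost overrun ← the inbound carrier cancellation.
A separate upstream branch: the distribution center cost overrun ← the raw-material forecast shutdown ← the regional shipment delay ← the assembly carrier stockout ← the port inventory rerouting.
Each of those chain origins has no stated cause.

the inbound carrier cancellation, the port inventory rerouting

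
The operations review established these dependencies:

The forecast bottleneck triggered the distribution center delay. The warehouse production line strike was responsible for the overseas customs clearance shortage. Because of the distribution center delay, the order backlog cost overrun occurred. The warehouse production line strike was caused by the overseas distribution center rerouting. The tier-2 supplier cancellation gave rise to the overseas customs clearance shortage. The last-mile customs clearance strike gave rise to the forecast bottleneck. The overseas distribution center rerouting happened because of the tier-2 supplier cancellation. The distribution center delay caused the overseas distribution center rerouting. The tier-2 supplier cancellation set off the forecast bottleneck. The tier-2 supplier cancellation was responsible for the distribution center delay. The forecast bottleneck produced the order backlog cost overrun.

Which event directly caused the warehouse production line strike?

the overseas distribution center rerouting

Upstream contributors include the tier-2 supplier cancellation, the forecast bottleneck, the distribution center delay, the last-mile customs clearance strike, but only the overseas distribution center rerouting feeds directly into the warehouse production line strike.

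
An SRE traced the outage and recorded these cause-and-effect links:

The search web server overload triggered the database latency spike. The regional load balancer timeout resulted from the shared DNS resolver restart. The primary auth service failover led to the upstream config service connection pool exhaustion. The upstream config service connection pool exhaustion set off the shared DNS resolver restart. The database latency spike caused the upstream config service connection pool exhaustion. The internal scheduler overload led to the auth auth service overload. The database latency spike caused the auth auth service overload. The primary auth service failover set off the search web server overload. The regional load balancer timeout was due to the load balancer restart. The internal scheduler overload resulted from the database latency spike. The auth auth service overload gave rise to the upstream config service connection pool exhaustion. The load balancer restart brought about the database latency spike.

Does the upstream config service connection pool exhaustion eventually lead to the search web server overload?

The upstream config service connection pool exhaustion leads to the shared DNS resolver restart, the regional load balancer timeout; the search web server overload is not among them.

No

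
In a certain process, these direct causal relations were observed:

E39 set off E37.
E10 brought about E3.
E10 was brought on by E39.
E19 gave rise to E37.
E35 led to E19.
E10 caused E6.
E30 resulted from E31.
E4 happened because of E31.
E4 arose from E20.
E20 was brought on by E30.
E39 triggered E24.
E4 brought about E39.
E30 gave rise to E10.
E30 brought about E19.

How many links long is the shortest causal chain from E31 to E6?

3

Shortest chain: E31 → E30 → E10 → E6.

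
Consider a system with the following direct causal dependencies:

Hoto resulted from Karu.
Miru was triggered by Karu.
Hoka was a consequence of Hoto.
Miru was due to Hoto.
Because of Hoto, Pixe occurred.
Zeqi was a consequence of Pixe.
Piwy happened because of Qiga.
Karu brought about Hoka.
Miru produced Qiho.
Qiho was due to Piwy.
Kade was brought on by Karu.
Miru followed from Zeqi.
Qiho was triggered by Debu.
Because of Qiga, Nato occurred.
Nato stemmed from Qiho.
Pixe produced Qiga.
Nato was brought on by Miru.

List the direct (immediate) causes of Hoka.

Hoto, Karu → Hoka with nothing further upstream stated.

Hoto, Karu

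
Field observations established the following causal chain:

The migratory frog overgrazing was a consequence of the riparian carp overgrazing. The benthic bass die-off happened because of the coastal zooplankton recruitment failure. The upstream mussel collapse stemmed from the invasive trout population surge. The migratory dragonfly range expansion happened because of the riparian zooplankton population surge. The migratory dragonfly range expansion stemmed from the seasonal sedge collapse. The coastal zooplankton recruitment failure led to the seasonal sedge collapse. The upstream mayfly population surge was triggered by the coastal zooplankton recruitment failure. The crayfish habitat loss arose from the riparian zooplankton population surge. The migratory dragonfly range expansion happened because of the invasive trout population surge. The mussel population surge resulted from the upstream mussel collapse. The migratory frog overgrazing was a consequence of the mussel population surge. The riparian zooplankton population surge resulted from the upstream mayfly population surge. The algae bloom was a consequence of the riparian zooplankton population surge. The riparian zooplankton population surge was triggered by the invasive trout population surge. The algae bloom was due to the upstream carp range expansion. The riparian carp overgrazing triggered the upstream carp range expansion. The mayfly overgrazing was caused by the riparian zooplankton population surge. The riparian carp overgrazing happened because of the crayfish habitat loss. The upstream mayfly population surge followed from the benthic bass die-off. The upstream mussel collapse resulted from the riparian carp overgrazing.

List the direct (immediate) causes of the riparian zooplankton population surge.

the invasive trout population surge, the upstream mayfly population surge

Upstream contributors include the coastal zooplankton recruitment failure, the benthic bass die-off, but only the invasive trout population surge, the upstream mayfly population surge feed directly into the riparian zooplankton population surge.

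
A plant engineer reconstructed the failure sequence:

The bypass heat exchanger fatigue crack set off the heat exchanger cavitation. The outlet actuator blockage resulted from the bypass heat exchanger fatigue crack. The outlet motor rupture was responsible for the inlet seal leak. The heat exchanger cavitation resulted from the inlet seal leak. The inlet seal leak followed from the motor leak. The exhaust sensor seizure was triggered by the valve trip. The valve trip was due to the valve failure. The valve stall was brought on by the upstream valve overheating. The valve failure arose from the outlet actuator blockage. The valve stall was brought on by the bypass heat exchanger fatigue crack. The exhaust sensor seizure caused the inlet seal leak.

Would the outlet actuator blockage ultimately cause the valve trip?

Yes

There is a causal chain: the outlet actuator blockage → the valve failure → the valve trip.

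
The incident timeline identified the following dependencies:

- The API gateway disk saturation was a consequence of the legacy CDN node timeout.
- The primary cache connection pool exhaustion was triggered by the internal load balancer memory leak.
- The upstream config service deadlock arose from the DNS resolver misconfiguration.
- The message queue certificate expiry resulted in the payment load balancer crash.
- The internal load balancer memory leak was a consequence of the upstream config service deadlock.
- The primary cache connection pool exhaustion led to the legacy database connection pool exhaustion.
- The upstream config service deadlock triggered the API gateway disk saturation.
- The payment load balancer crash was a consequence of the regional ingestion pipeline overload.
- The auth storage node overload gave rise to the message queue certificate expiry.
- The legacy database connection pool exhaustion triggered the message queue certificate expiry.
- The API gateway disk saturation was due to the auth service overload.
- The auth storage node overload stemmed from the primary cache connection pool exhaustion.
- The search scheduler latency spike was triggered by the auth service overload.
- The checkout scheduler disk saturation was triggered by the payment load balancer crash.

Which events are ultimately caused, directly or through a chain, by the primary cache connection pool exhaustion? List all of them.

the auth storage node overload, the checkout scheduler disk saturation, the legacy database connection pool exhaustion, the message queue certificate expiry, the payment load balancer crash

Direct effects: the legacy database connection pool exhaustion, the auth storage node overload.
2 steps out: the message queue certificate expiry.
3 steps out: the payment load balancer crash.
4 steps out: the checkout scheduler disk saturation.
Not reachable from it: the DNS resolver misconfiguration, the auth service overload, the regional ingestion pipeline overload, the legacy CDN node timeout, the upstream config service deadlock, the internal load balancer memory leak, the API gateway disk saturation, the search scheduler latency spike.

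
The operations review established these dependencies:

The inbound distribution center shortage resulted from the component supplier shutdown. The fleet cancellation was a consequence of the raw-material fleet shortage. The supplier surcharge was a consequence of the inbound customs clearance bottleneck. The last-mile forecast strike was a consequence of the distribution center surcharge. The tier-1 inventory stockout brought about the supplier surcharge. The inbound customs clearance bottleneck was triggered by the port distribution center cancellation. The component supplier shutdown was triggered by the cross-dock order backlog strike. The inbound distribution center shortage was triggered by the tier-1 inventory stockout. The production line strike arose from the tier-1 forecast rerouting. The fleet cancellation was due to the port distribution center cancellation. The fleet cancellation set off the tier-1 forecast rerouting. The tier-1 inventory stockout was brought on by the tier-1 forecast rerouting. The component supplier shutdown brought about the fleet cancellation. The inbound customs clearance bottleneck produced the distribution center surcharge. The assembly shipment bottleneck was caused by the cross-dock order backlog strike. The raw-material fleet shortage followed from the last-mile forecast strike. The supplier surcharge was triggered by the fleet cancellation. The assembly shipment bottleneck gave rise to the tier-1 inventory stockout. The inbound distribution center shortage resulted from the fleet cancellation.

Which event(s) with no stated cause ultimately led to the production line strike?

Tracing upstream from the production line strike: the production line strike ← the tier-1 forecast rerouting ← the fleet cancellation ← the component supplier shutdown ← the cross-dock order backlog strike.
A separate upstream branch: the production line strike ← the tier-1 forecast rerouting ← the fleet cancellation ← the port distribution center cancellation.
Each of those chain origins has no stated cause.

the cross-dock order backlog strike, the port distribution center cancellation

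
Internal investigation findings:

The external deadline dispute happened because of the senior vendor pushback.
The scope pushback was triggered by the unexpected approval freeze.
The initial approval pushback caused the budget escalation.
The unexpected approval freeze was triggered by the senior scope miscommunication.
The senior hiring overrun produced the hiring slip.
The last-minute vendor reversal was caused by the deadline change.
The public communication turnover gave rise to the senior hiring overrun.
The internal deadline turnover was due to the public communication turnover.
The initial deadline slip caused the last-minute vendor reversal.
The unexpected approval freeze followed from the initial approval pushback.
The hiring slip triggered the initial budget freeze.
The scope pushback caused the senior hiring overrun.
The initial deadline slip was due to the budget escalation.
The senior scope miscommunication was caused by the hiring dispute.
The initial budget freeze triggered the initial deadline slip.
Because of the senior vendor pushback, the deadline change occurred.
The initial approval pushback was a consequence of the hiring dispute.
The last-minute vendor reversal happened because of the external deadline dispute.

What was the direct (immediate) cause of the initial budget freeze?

the hiring slip

Upstream contributors include the public communication turnover, the hiring dispute, the initial approval pushback, the senior scope miscommunication, the unexpected approval freeze, the scope pushback, the senior hiring overrun, but only the hiring slip feeds directly into the initial budget freeze.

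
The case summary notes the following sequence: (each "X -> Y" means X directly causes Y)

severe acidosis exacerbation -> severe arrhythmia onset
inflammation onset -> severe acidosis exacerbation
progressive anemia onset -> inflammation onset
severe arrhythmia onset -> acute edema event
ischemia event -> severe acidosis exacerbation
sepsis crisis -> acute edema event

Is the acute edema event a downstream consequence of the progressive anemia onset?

There is a causal chain: the progressive anemia onset → the inflammation onset → the severe acidosis exacerbation → the severe arrhythmia onset → the acute edema event.

Yes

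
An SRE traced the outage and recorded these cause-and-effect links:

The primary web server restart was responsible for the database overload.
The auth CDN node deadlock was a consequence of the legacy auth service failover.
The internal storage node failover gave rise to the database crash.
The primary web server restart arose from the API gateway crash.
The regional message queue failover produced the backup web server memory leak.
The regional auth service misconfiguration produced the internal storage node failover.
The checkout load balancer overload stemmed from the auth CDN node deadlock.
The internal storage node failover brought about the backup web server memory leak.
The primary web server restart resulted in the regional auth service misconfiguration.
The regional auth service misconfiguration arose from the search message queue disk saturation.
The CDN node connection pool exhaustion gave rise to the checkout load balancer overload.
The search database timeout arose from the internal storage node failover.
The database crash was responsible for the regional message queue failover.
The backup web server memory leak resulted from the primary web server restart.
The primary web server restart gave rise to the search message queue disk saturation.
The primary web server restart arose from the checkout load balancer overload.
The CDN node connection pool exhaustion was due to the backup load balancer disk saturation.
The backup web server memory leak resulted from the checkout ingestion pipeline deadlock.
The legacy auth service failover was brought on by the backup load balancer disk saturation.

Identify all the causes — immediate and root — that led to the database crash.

the API gateway crash, the CDN node connection pool exhaustion, the auth CDN node deadlock, the backup load balancer disk saturation, the checkout load balancer overload, the internal storage node failover, the legacy auth service failover, the primary web server restart, the regional auth service misconfiguration, the search message queue disk saturation

Immediate cause of the database crash: the internal storage node failover.
Further upstream: the backup load balancer disk saturation, the legacy auth service failover, the auth CDN node deadlock, the API gateway crash, the CDN node connection pool exhaustion, the checkout load balancer overload, the primary web server restart, the search message queue disk saturation, the regional auth service misconfiguration.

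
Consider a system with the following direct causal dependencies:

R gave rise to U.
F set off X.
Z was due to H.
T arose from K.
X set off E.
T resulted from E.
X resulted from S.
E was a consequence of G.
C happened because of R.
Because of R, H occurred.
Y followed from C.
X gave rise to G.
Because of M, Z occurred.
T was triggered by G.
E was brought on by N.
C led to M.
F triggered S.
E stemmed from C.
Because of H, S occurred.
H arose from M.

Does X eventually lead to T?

Yes

There is a causal chain: X → G → T.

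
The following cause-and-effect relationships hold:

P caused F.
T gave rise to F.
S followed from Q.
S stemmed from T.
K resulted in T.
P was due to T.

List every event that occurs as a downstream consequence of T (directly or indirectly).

Direct effects: S, P, F.
Not reachable from it: K, Q.

F, P, S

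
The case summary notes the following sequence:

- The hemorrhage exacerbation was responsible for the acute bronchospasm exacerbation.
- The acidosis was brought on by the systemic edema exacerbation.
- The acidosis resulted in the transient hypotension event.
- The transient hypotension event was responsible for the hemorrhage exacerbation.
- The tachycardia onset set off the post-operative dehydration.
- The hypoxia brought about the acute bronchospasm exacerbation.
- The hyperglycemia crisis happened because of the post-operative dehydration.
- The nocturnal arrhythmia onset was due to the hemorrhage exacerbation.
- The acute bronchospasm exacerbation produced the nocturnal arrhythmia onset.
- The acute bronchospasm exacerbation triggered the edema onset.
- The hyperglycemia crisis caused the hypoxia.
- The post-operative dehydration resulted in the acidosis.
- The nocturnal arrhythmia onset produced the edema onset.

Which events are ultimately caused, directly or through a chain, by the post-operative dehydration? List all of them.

the acidosis, the acute bronchospasm exacerbation, the edema onset, the hemorrhage exacerbation, the hyperglycemia crisis, the hypoxia, the nocturnal arrhythmia onset, the transient hypotension event

Direct effects: the hyperglycemia crisis, the acidosis.
2 steps out: the transient hypotension event, the hypoxia.
3 steps out: the hemorrhage exacerbation, the acute bronchospasm exacerbation.
4 steps out: the nocturnal arrhythmia onset, the edema onset.
Not reachable from it: the tachycardia onset, the systemic edema exacerbation.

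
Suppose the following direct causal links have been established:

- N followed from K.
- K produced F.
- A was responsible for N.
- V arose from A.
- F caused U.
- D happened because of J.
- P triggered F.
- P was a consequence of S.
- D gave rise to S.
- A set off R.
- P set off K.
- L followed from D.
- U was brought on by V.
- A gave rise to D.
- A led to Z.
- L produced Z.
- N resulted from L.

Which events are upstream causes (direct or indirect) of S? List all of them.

A, D, J

Immediate cause of S: D.
Further upstream: A, J.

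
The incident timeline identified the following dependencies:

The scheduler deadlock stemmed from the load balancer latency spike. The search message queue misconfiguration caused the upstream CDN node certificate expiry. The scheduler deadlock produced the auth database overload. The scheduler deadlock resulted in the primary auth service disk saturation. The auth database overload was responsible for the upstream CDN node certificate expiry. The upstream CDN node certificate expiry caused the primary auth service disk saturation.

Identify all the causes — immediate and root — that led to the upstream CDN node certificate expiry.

the auth database overload, the load balancer latency spike, the scheduler deadlock, the search message queue misconfiguration

Immediate causes of the upstream CDN node certificate expiry: the auth database overload, the search message queue misconfiguration.
Further upstream: the load balancer latency spike, the scheduler deadlock.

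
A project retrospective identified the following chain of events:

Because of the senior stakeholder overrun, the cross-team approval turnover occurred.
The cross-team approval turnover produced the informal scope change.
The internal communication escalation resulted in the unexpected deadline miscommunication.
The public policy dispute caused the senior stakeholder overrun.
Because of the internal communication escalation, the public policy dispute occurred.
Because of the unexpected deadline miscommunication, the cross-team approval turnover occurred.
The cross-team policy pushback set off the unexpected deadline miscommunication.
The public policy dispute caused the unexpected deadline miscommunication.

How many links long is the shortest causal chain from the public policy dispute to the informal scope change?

Shortest chain: the public policy dispute → the senior stakeholder overrun → the cross-team approval turnover → the informal scope change.

3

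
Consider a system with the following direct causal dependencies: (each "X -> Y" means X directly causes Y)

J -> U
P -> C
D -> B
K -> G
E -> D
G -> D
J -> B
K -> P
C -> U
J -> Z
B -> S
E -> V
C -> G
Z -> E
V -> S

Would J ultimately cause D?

There is a causal chain: J → Z → E → D.

Yes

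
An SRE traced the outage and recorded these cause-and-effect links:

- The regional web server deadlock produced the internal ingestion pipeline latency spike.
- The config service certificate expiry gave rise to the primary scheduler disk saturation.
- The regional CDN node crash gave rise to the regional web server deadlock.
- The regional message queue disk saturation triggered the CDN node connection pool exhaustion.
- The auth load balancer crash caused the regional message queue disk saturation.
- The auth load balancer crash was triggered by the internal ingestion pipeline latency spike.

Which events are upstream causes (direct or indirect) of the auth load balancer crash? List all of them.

the internal ingestion pipeline latency spike, the regional CDN node crash, the regional web server deadlock

Immediate cause of the auth load balancer crash: the internal ingestion pipeline latency spike.
Further upstream: the regional CDN node crash, the regional web server deadlock.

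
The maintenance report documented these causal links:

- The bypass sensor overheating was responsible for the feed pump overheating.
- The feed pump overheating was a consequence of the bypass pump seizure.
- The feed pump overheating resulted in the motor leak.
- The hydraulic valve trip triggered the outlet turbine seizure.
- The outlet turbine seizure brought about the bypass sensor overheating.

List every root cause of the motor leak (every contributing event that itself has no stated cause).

the bypass pump seizure, the hydraulic valve trip

Tracing upstream from the motor leak: the motor leak ← the feed pump overheating ← the bypass sensor overheating ← the outlet turbine seizure ← the hydraulic valve trip.
A separate upstream branch: the motor leak ← the feed pump overheating ← the bypass pump seizure.
Each of those chain origins has no stated cause.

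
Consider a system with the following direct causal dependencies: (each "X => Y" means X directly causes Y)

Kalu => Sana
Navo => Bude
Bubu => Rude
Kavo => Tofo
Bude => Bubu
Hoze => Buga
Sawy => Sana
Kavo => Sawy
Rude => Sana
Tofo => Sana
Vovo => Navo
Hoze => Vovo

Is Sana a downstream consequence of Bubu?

There is a causal chain: Bubu → Rude → Sana.

Yes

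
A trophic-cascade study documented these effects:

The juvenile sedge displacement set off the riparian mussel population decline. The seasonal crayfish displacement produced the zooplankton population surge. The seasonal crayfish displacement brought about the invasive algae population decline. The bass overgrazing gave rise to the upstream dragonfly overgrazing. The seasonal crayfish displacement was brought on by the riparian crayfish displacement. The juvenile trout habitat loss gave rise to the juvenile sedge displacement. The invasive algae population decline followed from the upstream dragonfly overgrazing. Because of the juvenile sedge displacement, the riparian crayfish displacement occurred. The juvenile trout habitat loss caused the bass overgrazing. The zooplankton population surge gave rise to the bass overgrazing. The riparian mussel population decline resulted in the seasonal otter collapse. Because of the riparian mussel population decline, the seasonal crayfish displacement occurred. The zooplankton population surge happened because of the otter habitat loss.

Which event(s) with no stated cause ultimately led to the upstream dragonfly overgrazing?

the juvenile trout habitat loss, the otter habitat loss

Tracing upstream from the upstream dragonfly overgrazing: the upstream dragonfly overgrazing ← the bass overgrazing ← the juvenile trout habitat loss.
A separate upstream branch: the upstream dragonfly overgrazing ← the bass overgrazing ← the zooplankton population surge ← the otter habitat loss.
Each of those chain origins has no stated cause.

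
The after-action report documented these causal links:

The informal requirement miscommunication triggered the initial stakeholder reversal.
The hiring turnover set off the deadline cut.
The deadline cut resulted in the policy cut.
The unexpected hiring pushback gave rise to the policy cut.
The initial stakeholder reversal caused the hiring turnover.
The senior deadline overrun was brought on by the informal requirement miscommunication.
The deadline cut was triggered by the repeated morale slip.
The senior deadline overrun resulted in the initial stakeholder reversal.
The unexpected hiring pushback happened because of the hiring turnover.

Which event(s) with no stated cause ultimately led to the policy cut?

the informal requirement miscommunication, the repeated morale slip

Tracing upstream from the policy cut: the policy cut ← the unexpected hiring pushback ← the hiring turnover ← the initial stakeholder reversal ← the informal requirement miscommunication.
A separate upstream branch: the policy cut ← the deadline cut ← the repeated morale slip.
Each of those chain origins has no stated cause.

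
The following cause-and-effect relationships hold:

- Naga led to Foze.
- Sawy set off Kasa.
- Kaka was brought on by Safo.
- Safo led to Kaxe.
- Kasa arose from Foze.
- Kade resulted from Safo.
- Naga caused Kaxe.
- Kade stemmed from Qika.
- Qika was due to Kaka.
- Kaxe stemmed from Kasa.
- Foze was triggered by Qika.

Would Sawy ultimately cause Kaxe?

Yes

There is a causal chain: Sawy → Kasa → Kaxe.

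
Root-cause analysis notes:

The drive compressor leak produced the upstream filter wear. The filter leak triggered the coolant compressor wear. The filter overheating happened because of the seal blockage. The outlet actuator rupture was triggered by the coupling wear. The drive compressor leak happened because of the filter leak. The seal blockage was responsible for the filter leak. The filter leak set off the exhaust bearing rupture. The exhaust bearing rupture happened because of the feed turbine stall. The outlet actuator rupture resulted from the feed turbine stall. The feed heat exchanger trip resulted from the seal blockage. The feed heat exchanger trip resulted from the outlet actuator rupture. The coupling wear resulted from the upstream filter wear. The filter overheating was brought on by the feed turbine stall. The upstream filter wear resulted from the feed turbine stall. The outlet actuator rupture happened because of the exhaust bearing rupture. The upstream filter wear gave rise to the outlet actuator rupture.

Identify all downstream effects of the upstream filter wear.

the coupling wear, the feed heat exchanger trip, the outlet actuator rupture

Direct effects: the coupling wear, the outlet actuator rupture.
2 steps out: the feed heat exchanger trip.
Not reachable from it: the seal blockage, the filter leak, the drive compressor leak, the feed turbine stall, the coolant compressor wear, the filter overheating, the exhaust bearing rupture.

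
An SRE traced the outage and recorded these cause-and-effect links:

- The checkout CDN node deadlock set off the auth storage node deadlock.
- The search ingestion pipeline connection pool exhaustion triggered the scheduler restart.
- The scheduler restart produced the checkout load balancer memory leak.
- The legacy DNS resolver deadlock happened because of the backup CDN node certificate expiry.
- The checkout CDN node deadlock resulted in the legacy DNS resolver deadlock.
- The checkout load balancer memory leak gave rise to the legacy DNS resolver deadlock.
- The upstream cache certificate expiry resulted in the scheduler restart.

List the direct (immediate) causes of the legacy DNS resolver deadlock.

the backup CDN node certificate expiry, the checkout CDN node deadlock, the checkout load balancer memory leak

Upstream contributors include the upstream cache certificate expiry, the search ingestion pipeline connection pool exhaustion, the scheduler restart, but only the backup CDN node certificate expiry, the checkout CDN node deadlock, the checkout load balancer memory leak feed directly into the legacy DNS resolver deadlock.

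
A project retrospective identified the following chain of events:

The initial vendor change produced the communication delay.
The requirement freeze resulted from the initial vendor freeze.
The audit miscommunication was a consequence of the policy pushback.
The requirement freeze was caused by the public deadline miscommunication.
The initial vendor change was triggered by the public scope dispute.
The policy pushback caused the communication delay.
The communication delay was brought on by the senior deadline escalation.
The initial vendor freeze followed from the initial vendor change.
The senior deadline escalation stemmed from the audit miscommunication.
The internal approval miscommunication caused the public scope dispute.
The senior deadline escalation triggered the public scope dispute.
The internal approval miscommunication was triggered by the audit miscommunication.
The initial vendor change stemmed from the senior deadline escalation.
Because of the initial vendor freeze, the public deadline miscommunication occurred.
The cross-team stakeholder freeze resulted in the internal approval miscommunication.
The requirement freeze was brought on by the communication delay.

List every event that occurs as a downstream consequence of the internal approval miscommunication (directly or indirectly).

Direct effects: the public scope dispute.
2 steps out: the initial vendor change.
3 steps out: the initial vendor freeze, the communication delay.
4 steps out: the public deadline miscommunication, the requirement freeze.
Not reachable from it: the policy pushback, the audit miscommunication, the senior deadline escalation, the cross-team stakeholder freeze.

the communication delay, the initial vendor change, the initial vendor freeze, the public deadline miscommunication, the public scope dispute, the requirement freeze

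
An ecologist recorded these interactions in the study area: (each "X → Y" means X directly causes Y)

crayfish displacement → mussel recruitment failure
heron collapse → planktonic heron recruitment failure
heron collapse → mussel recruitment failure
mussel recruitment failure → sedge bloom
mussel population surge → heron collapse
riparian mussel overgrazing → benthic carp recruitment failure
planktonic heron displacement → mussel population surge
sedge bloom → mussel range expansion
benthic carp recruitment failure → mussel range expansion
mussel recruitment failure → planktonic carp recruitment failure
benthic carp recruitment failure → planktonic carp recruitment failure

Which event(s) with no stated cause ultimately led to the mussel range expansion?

Tracing upstream from the mussel range expansion: the mussel range expansion ← the sedge bloom ← the mussel recruitment failure ← the heron collapse ← the mussel population surge ← the planktonic heron displacement.
A separate upstream branch: the mussel range expansion ← the sedge bloom ← the mussel recruitment failure ← the crayfish displacement.
A separate upstream branch: the mussel range expansion ← the benthic carp recruitment failure ← the riparian mussel overgrazing.
Each of those chain origins has no stated cause.

the crayfish displacement, the planktonic heron displacement, the riparian mussel overgrazing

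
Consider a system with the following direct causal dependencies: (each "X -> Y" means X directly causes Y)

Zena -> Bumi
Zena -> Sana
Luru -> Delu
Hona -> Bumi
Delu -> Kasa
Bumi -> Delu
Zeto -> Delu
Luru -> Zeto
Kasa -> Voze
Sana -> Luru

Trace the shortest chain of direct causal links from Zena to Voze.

Zena → Bumi
Bumi → Delu
Delu → Kasa
Kasa → Voze
Length: 4 steps.

Zena → Bumi → Delu → Kasa → Voze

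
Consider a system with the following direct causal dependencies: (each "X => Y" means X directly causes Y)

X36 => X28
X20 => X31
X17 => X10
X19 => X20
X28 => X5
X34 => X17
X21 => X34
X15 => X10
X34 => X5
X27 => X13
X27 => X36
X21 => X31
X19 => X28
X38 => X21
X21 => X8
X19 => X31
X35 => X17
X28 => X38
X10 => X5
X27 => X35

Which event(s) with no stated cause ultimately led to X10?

Tracing upstream from X10: X10 ← X17 ← X35 ← X27.
A separate upstream branch: X10 ← X17 ← X34 ← X21 ← X38 ← X28 ← X19.
A separate upstream branch: X10 ← X15.
Each of those chain origins has no stated cause.

X15, X19, X27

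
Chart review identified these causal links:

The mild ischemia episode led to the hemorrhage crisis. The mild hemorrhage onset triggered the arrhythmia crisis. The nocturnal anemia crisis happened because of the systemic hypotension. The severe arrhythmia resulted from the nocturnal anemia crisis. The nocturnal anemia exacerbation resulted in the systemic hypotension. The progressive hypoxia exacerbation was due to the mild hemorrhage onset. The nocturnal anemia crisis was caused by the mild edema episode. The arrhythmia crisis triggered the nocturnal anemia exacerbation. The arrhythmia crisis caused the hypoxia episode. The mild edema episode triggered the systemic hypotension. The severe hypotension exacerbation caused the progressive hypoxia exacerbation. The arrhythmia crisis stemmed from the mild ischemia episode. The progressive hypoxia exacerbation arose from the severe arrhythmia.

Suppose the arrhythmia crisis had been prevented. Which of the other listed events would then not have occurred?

Downstream of the arrhythmia crisis: the nocturnal anemia exacerbation, the systemic hypotension, the hypoxia episode, the nocturnal anemia crisis, the severe arrhythmia, the progressive hypoxia exacerbation.
Of those, still caused via another path: the systemic hypotension, the nocturnal anemia crisis, the severe arrhythmia, the progressive hypoxia exacerbation.
The remainder have no surviving cause.

the hypoxia episode, the nocturnal anemia exacerbation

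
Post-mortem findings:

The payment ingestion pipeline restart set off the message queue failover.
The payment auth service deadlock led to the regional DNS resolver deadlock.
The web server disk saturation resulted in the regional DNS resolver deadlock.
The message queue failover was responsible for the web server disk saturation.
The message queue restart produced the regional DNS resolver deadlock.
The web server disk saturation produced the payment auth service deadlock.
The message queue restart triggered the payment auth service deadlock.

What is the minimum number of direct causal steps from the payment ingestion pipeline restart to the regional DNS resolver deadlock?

3

Shortest chain: the payment ingestion pipeline restart → the message queue failover → the web server disk saturation → the regional DNS resolver deadlock.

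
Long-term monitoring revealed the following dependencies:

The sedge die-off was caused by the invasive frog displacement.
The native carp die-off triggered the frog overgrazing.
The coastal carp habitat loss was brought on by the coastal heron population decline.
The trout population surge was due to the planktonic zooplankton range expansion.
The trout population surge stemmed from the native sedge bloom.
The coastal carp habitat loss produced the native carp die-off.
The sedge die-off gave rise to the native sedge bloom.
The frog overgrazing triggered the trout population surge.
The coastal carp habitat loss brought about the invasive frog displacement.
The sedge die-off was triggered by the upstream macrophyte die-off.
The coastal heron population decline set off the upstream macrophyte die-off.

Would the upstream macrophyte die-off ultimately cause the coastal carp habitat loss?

The upstream macrophyte die-off leads to the sedge die-off, the native sedge bloom, the trout population surge; the coastal carp habitat loss is not among them.

No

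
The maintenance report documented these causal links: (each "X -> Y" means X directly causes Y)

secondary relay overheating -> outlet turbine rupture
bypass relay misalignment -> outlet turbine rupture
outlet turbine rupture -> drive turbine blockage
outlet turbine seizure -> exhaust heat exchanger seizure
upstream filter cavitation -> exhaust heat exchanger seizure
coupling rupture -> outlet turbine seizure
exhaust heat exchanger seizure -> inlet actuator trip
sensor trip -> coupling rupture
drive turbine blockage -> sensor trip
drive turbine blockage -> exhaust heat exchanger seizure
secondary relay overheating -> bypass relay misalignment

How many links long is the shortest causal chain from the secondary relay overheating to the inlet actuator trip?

4

Shortest chain: the secondary relay overheating → the outlet turbine rupture → the drive turbine blockage → the exhaust heat exchanger seizure → the inlet actuator trip.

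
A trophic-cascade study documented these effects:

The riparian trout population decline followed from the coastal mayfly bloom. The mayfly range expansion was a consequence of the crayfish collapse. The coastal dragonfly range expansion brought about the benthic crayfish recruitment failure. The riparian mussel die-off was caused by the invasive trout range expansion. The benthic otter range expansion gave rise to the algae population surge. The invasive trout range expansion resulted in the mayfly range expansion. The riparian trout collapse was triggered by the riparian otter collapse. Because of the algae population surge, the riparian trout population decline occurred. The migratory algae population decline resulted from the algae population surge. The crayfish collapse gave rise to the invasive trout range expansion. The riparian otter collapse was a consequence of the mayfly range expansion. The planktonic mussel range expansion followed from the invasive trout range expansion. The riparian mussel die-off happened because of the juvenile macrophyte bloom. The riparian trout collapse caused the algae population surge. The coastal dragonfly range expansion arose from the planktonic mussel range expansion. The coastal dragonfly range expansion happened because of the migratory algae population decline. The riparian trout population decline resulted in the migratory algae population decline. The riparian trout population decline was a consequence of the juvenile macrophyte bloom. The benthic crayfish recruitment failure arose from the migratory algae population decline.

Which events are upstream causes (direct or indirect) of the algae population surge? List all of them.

Immediate causes of the algae population surge: the benthic otter range expansion, the riparian trout collapse.
Further upstream: the crayfish collapse, the invasive trout range expansion, the mayfly range expansion, the riparian otter collapse.

the benthic otter range expansion, the crayfish collapse, the invasive trout range expansion, the mayfly range expansion, the riparian otter collapse, the riparian trout collapse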